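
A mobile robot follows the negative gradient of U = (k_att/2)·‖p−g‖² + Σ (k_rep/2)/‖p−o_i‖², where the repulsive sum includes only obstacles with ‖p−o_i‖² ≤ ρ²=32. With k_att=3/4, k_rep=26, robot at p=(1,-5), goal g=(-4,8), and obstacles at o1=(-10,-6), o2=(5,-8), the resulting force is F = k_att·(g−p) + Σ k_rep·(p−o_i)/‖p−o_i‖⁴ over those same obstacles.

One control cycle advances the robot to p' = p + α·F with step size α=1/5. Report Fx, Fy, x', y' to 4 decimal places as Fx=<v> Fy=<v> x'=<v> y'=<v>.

Fx=-3.9164 Fy=9.8748 x'=0.2167 y'=-3.0250

F_att = 3/4·(g−p) = 3/4·(-5,13) = (-3.7500,9.7500)
o1: d²=122 > ρ²=32 → inactive
o2: d²=25 ≤ ρ²=32; F_rep = 26·(-4,3)/25² = (-0.1664,0.1248)
F = F_att + ΣF_rep = (-3.9164,9.8748)
p' = p + 1/5·F = (0.2167,-3.0250)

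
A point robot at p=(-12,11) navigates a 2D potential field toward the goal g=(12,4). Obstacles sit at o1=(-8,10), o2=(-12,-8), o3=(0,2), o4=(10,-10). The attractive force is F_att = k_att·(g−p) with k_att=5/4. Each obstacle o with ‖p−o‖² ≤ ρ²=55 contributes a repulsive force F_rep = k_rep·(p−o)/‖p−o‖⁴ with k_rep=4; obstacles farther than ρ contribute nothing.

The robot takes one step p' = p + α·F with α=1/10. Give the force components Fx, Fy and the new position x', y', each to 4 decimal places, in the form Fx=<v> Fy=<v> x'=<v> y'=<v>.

F_att = 5/4·(g−p) = 5/4·(24,-7) = (30.0000,-8.7500)
o1: d²=17 ≤ ρ²=55; F_rep = 4·(-4,1)/17² = (-0.0554,0.0138)
o2: d²=361 > ρ²=55 → inactive
o3: d²=225 > ρ²=55 → inactive
o4: d²=925 > ρ²=55 → inactive
F = F_att + ΣF_rep = (29.9446,-8.7362)
p' = p + 1/10·F = (-9.0055,10.1264)

Fx=29.9446 Fy=-8.7362 x'=-9.0055 y'=10.1264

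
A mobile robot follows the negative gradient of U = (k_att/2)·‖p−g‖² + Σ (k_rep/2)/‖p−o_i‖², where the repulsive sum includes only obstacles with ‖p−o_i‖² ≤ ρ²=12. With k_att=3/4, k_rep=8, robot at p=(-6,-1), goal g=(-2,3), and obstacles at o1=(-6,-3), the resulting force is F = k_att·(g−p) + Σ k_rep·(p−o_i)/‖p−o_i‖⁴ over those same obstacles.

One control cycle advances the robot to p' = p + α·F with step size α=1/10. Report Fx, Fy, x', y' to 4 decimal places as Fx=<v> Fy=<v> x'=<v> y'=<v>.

Fx=3.0000 Fy=4.0000 x'=-5.7000 y'=-0.6000

F_att = 3/4·(g−p) = 3/4·(4,4) = (3.0000,3.0000)
o1: d²=4 ≤ ρ²=12; F_rep = 8·(0,2)/4² = (0.0000,1.0000)
F = F_att + ΣF_rep = (3.0000,4.0000)
p' = p + 1/10·F = (-5.7000,-0.6000)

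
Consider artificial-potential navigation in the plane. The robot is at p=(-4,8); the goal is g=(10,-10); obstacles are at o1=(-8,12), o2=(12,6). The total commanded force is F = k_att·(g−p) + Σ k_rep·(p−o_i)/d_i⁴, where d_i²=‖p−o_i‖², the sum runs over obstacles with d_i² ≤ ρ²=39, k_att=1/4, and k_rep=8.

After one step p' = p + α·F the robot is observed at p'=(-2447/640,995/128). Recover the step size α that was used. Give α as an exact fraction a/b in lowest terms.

F_att = 1/4·(g−p) = 1/4·(14,-18) = (3.5000,-4.5000)
o1: d²=32 ≤ ρ²=39; F_rep = 8·(4,-4)/32² = (0.0312,-0.0312)
o2: d²=260 > ρ²=39 → inactive
F = F_att + ΣF_rep = (3.5312,-4.5312)
Δp = p'−p = (0.1766,-0.2266); α = Δx/Fx = (113/640) / (113/32) = 1/20
check: Δy/Fy = (-29/128) / (-145/32) = 1/20 ✓

α = 1/20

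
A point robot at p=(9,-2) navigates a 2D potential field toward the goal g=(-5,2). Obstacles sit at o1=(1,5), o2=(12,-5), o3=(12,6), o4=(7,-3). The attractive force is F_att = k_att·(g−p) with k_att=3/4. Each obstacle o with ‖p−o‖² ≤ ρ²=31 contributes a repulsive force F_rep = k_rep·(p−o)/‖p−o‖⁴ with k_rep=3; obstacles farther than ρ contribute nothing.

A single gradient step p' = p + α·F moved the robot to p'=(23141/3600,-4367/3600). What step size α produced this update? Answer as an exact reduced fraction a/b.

F_att = 3/4·(g−p) = 3/4·(-14,4) = (-10.5000,3.0000)
o1: d²=113 > ρ²=31 → inactive
o2: d²=18 ≤ ρ²=31; F_rep = 3·(-3,3)/18² = (-0.0278,0.0278)
o3: d²=73 > ρ²=31 → inactive
o4: d²=5 ≤ ρ²=31; F_rep = 3·(2,1)/5² = (0.2400,0.1200)
F = F_att + ΣF_rep = (-10.2878,3.1478)
Δp = p'−p = (-2.5719,0.7869); α = Δx/Fx = (-9259/3600) / (-9259/900) = 1/4
check: Δy/Fy = (2833/3600) / (2833/900) = 1/4 ✓

α = 1/4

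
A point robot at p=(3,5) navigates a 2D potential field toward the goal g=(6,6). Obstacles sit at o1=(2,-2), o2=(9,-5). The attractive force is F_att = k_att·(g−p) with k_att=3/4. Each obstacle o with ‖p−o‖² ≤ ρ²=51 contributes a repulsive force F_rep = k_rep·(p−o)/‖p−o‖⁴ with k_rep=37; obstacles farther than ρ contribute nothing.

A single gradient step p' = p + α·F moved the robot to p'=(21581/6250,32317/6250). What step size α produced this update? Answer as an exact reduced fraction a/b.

F_att = 3/4·(g−p) = 3/4·(3,1) = (2.2500,0.7500)
o1: d²=50 ≤ ρ²=51; F_rep = 37·(1,7)/50² = (0.0148,0.1036)
o2: d²=136 > ρ²=51 → inactive
F = F_att + ΣF_rep = (2.2648,0.8536)
Δp = p'−p = (0.4530,0.1707); α = Δx/Fx = (2831/6250) / (2831/1250) = 1/5
check: Δy/Fy = (1067/6250) / (1067/1250) = 1/5 ✓

α = 1/5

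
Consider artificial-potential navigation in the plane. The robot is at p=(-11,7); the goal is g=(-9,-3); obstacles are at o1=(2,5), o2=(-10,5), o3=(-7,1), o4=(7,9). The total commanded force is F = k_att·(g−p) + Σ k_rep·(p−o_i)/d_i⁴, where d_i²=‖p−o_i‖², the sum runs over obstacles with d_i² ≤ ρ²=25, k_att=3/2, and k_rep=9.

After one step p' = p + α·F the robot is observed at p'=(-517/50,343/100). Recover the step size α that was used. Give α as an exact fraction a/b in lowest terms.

F_att = 3/2·(g−p) = 3/2·(2,-10) = (3.0000,-15.0000)
o1: d²=173 > ρ²=25 → inactive
o2: d²=5 ≤ ρ²=25; F_rep = 9·(-1,2)/5² = (-0.3600,0.7200)
o3: d²=52 > ρ²=25 → inactive
o4: d²=328 > ρ²=25 → inactive
F = F_att + ΣF_rep = (2.6400,-14.2800)
Δp = p'−p = (0.6600,-3.5700); α = Δx/Fx = (33/50) / (66/25) = 1/4
check: Δy/Fy = (-357/100) / (-357/25) = 1/4 ✓

α = 1/4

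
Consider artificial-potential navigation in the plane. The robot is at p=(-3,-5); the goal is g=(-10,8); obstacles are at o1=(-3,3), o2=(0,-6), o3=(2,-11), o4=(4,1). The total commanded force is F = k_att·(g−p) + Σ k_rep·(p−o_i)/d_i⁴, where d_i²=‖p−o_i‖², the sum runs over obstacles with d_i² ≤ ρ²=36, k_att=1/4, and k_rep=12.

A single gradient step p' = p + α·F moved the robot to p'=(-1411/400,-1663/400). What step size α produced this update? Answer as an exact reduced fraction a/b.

F_att = 1/4·(g−p) = 1/4·(-7,13) = (-1.7500,3.2500)
o1: d²=64 > ρ²=36 → inactive
o2: d²=10 ≤ ρ²=36; F_rep = 12·(-3,1)/10² = (-0.3600,0.1200)
o3: d²=61 > ρ²=36 → inactive
o4: d²=85 > ρ²=36 → inactive
F = F_att + ΣF_rep = (-2.1100,3.3700)
Δp = p'−p = (-0.5275,0.8425); α = Δx/Fx = (-211/400) / (-211/100) = 1/4
check: Δy/Fy = (337/400) / (337/100) = 1/4 ✓

α = 1/4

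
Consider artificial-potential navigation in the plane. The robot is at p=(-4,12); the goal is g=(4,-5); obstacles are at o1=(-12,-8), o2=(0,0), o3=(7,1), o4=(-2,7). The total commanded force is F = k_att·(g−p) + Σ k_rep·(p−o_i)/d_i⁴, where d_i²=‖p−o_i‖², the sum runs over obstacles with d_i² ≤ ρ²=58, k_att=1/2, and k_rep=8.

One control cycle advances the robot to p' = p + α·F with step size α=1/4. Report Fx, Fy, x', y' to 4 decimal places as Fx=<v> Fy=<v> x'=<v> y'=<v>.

Fx=3.9810 Fy=-8.4524 x'=-3.0048 y'=9.8869

F_att = 1/2·(g−p) = 1/2·(8,-17) = (4.0000,-8.5000)
o1: d²=464 > ρ²=58 → inactive
o2: d²=160 > ρ²=58 → inactive
o3: d²=242 > ρ²=58 → inactive
o4: d²=29 ≤ ρ²=58; F_rep = 8·(-2,5)/29² = (-0.0190,0.0476)
F = F_att + ΣF_rep = (3.9810,-8.4524)
p' = p + 1/4·F = (-3.0048,9.8869)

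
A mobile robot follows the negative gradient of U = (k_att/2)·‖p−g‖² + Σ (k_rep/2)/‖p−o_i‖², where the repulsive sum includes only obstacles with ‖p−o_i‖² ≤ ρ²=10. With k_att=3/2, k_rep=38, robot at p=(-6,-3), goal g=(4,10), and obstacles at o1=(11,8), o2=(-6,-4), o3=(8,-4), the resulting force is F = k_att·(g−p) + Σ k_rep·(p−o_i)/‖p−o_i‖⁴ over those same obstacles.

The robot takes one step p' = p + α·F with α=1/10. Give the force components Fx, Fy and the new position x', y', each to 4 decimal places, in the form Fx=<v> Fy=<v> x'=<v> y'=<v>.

F_att = 3/2·(g−p) = 3/2·(10,13) = (15.0000,19.5000)
o1: d²=410 > ρ²=10 → inactive
o2: d²=1 ≤ ρ²=10; F_rep = 38·(0,1)/1² = (0.0000,38.0000)
o3: d²=197 > ρ²=10 → inactive
F = F_att + ΣF_rep = (15.0000,57.5000)
p' = p + 1/10·F = (-4.5000,2.7500)

Fx=15.0000 Fy=57.5000 x'=-4.5000 y'=2.7500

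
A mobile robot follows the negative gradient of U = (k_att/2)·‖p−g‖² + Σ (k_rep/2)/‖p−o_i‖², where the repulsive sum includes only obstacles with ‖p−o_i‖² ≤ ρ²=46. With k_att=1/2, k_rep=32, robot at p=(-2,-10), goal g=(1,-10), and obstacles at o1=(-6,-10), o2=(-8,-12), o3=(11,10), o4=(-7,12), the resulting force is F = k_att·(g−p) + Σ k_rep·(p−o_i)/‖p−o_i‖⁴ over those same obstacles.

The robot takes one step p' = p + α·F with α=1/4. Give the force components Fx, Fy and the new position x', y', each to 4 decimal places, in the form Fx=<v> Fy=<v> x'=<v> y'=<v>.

Fx=2.1200 Fy=0.0400 x'=-1.4700 y'=-9.9900

F_att = 1/2·(g−p) = 1/2·(3,0) = (1.5000,0.0000)
o1: d²=16 ≤ ρ²=46; F_rep = 32·(4,0)/16² = (0.5000,0.0000)
o2: d²=40 ≤ ρ²=46; F_rep = 32·(6,2)/40² = (0.1200,0.0400)
o3: d²=569 > ρ²=46 → inactive
o4: d²=509 > ρ²=46 → inactive
F = F_att + ΣF_rep = (2.1200,0.0400)
p' = p + 1/4·F = (-1.4700,-9.9900)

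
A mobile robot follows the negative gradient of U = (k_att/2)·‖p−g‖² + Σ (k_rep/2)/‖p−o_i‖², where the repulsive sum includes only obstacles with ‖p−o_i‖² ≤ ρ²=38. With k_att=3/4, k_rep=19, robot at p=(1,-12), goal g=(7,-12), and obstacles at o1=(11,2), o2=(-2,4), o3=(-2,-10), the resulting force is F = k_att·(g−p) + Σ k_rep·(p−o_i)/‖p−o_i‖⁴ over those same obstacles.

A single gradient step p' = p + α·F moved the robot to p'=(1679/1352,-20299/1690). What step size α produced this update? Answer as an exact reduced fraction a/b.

F_att = 3/4·(g−p) = 3/4·(6,0) = (4.5000,0.0000)
o1: d²=296 > ρ²=38 → inactive
o2: d²=265 > ρ²=38 → inactive
o3: d²=13 ≤ ρ²=38; F_rep = 19·(3,-2)/13² = (0.3373,-0.2249)
F = F_att + ΣF_rep = (4.8373,-0.2249)
Δp = p'−p = (0.2419,-0.0112); α = Δx/Fx = (327/1352) / (1635/338) = 1/20
check: Δy/Fy = (-19/1690) / (-38/169) = 1/20 ✓

α = 1/20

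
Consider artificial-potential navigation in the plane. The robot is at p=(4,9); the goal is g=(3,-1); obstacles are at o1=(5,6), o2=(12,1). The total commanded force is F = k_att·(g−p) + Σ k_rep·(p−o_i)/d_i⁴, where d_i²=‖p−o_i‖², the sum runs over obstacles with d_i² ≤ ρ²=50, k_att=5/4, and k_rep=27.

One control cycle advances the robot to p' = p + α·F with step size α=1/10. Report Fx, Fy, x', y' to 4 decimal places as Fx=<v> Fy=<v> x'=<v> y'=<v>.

Fx=-1.5200 Fy=-11.6900 x'=3.8480 y'=7.8310

F_att = 5/4·(g−p) = 5/4·(-1,-10) = (-1.2500,-12.5000)
o1: d²=10 ≤ ρ²=50; F_rep = 27·(-1,3)/10² = (-0.2700,0.8100)
o2: d²=128 > ρ²=50 → inactive
F = F_att + ΣF_rep = (-1.5200,-11.6900)
p' = p + 1/10·F = (3.8480,7.8310)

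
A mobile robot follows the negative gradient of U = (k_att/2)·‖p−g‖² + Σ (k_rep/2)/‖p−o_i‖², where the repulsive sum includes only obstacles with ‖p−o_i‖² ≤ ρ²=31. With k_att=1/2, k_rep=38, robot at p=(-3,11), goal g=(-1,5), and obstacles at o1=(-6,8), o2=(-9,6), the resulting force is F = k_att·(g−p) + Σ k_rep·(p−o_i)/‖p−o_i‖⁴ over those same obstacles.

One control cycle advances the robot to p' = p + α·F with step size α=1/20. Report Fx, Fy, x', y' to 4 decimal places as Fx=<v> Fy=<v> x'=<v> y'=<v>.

Fx=1.3519 Fy=-2.6481 x'=-2.9324 y'=10.8676

F_att = 1/2·(g−p) = 1/2·(2,-6) = (1.0000,-3.0000)
o1: d²=18 ≤ ρ²=31; F_rep = 38·(3,3)/18² = (0.3519,0.3519)
o2: d²=61 > ρ²=31 → inactive
F = F_att + ΣF_rep = (1.3519,-2.6481)
p' = p + 1/20·F = (-2.9324,10.8676)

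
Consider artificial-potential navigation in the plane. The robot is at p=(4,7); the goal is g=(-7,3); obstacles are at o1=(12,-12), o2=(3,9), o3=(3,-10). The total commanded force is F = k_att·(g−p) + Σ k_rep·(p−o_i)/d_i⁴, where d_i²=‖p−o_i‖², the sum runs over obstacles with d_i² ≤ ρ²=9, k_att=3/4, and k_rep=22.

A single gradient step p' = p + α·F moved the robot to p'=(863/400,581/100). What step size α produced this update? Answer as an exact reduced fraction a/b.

α = 1/4

F_att = 3/4·(g−p) = 3/4·(-11,-4) = (-8.2500,-3.0000)
o1: d²=425 > ρ²=9 → inactive
o2: d²=5 ≤ ρ²=9; F_rep = 22·(1,-2)/5² = (0.8800,-1.7600)
o3: d²=290 > ρ²=9 → inactive
F = F_att + ΣF_rep = (-7.3700,-4.7600)
Δp = p'−p = (-1.8425,-1.1900); α = Δx/Fx = (-737/400) / (-737/100) = 1/4
check: Δy/Fy = (-119/100) / (-119/25) = 1/4 ✓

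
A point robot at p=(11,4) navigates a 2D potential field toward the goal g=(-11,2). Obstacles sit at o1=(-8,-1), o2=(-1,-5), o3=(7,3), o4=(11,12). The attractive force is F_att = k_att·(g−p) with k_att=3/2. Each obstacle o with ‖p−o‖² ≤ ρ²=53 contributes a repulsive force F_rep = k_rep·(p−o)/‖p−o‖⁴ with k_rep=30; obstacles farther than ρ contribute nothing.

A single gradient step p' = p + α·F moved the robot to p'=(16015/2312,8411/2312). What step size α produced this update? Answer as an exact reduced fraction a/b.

α = 1/8

F_att = 3/2·(g−p) = 3/2·(-22,-2) = (-33.0000,-3.0000)
o1: d²=386 > ρ²=53 → inactive
o2: d²=225 > ρ²=53 → inactive
o3: d²=17 ≤ ρ²=53; F_rep = 30·(4,1)/17² = (0.4152,0.1038)
o4: d²=64 > ρ²=53 → inactive
F = F_att + ΣF_rep = (-32.5848,-2.8962)
Δp = p'−p = (-4.0731,-0.3620); α = Δx/Fx = (-9417/2312) / (-9417/289) = 1/8
check: Δy/Fy = (-837/2312) / (-837/289) = 1/8 ✓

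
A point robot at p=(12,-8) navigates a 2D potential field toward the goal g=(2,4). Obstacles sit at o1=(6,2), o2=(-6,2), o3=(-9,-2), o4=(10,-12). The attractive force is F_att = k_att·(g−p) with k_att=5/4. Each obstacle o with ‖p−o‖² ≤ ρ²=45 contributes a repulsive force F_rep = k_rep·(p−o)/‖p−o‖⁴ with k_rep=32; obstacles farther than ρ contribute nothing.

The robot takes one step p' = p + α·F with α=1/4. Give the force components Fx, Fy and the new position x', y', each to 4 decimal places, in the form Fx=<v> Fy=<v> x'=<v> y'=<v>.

Fx=-12.3400 Fy=15.3200 x'=8.9150 y'=-4.1700

F_att = 5/4·(g−p) = 5/4·(-10,12) = (-12.5000,15.0000)
o1: d²=136 > ρ²=45 → inactive
o2: d²=424 > ρ²=45 → inactive
o3: d²=477 > ρ²=45 → inactive
o4: d²=20 ≤ ρ²=45; F_rep = 32·(2,4)/20² = (0.1600,0.3200)
F = F_att + ΣF_rep = (-12.3400,15.3200)
p' = p + 1/4·F = (8.9150,-4.1700)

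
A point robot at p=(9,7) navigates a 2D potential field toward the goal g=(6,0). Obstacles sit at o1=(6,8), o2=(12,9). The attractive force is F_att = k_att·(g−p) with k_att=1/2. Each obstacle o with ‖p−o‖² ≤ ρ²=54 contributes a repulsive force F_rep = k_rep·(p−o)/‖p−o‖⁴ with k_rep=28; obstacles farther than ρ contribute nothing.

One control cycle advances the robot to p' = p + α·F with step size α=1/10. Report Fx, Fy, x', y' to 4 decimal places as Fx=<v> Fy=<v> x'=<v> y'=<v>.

F_att = 1/2·(g−p) = 1/2·(-3,-7) = (-1.5000,-3.5000)
o1: d²=10 ≤ ρ²=54; F_rep = 28·(3,-1)/10² = (0.8400,-0.2800)
o2: d²=13 ≤ ρ²=54; F_rep = 28·(-3,-2)/13² = (-0.4970,-0.3314)
F = F_att + ΣF_rep = (-1.1570,-4.1114)
p' = p + 1/10·F = (8.8843,6.5889)

Fx=-1.1570 Fy=-4.1114 x'=8.8843 y'=6.5889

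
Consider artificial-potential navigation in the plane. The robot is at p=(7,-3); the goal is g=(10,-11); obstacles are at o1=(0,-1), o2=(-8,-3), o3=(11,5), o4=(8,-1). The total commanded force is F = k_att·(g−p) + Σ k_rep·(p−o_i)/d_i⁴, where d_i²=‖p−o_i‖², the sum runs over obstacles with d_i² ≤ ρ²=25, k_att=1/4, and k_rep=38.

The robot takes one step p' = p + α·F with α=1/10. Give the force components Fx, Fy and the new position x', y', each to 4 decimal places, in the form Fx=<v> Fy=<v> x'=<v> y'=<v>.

F_att = 1/4·(g−p) = 1/4·(3,-8) = (0.7500,-2.0000)
o1: d²=53 > ρ²=25 → inactive
o2: d²=225 > ρ²=25 → inactive
o3: d²=80 > ρ²=25 → inactive
o4: d²=5 ≤ ρ²=25; F_rep = 38·(-1,-2)/5² = (-1.5200,-3.0400)
F = F_att + ΣF_rep = (-0.7700,-5.0400)
p' = p + 1/10·F = (6.9230,-3.5040)

Fx=-0.7700 Fy=-5.0400 x'=6.9230 y'=-3.5040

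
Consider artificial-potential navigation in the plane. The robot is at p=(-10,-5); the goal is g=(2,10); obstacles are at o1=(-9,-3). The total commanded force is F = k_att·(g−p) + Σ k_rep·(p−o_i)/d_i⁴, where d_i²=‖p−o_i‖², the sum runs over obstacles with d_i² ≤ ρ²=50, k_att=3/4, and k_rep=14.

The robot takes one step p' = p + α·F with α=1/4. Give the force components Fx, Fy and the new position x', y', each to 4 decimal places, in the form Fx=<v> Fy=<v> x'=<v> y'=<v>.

F_att = 3/4·(g−p) = 3/4·(12,15) = (9.0000,11.2500)
o1: d²=5 ≤ ρ²=50; F_rep = 14·(-1,-2)/5² = (-0.5600,-1.1200)
F = F_att + ΣF_rep = (8.4400,10.1300)
p' = p + 1/4·F = (-7.8900,-2.4675)

Fx=8.4400 Fy=10.1300 x'=-7.8900 y'=-2.4675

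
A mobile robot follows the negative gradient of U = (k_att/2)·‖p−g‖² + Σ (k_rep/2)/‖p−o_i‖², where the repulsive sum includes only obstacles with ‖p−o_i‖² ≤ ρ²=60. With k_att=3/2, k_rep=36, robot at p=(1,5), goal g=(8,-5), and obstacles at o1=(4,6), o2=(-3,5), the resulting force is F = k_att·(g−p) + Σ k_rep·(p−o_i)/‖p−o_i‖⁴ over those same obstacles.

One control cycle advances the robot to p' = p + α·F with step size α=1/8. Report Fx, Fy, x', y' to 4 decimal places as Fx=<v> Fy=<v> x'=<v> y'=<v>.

Fx=9.9825 Fy=-15.3600 x'=2.2478 y'=3.0800

F_att = 3/2·(g−p) = 3/2·(7,-10) = (10.5000,-15.0000)
o1: d²=10 ≤ ρ²=60; F_rep = 36·(-3,-1)/10² = (-1.0800,-0.3600)
o2: d²=16 ≤ ρ²=60; F_rep = 36·(4,0)/16² = (0.5625,0.0000)
F = F_att + ΣF_rep = (9.9825,-15.3600)
p' = p + 1/8·F = (2.2478,3.0800)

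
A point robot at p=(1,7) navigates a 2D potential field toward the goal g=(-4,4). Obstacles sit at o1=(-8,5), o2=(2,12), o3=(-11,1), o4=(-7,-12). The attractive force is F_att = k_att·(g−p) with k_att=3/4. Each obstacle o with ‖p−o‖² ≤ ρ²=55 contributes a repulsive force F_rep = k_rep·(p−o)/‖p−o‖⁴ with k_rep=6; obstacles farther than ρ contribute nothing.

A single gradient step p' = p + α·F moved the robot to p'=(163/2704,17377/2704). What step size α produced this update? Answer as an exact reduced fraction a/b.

F_att = 3/4·(g−p) = 3/4·(-5,-3) = (-3.7500,-2.2500)
o1: d²=85 > ρ²=55 → inactive
o2: d²=26 ≤ ρ²=55; F_rep = 6·(-1,-5)/26² = (-0.0089,-0.0444)
o3: d²=180 > ρ²=55 → inactive
o4: d²=425 > ρ²=55 → inactive
F = F_att + ΣF_rep = (-3.7589,-2.2944)
Δp = p'−p = (-0.9397,-0.5736); α = Δx/Fx = (-2541/2704) / (-2541/676) = 1/4
check: Δy/Fy = (-1551/2704) / (-1551/676) = 1/4 ✓

α = 1/4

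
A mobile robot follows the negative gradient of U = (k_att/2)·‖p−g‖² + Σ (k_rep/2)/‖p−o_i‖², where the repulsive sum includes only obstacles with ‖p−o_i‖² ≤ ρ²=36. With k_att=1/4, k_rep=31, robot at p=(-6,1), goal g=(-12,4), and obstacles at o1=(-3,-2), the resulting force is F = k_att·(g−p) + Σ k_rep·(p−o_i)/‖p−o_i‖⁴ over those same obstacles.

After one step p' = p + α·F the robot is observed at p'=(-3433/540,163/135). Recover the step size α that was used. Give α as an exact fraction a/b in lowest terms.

α = 1/5

F_att = 1/4·(g−p) = 1/4·(-6,3) = (-1.5000,0.7500)
o1: d²=18 ≤ ρ²=36; F_rep = 31·(-3,3)/18² = (-0.2870,0.2870)
F = F_att + ΣF_rep = (-1.7870,1.0370)
Δp = p'−p = (-0.3574,0.2074); α = Δx/Fx = (-193/540) / (-193/108) = 1/5
check: Δy/Fy = (28/135) / (28/27) = 1/5 ✓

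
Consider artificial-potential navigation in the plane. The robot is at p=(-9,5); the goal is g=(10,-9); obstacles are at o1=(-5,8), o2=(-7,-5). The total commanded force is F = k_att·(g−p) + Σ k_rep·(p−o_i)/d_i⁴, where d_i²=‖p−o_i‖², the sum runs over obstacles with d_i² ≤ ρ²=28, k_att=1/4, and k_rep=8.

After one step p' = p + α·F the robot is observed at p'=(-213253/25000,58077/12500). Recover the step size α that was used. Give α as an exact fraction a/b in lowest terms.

α = 1/10

F_att = 1/4·(g−p) = 1/4·(19,-14) = (4.7500,-3.5000)
o1: d²=25 ≤ ρ²=28; F_rep = 8·(-4,-3)/25² = (-0.0512,-0.0384)
o2: d²=104 > ρ²=28 → inactive
F = F_att + ΣF_rep = (4.6988,-3.5384)
Δp = p'−p = (0.4699,-0.3538); α = Δx/Fx = (11747/25000) / (11747/2500) = 1/10
check: Δy/Fy = (-4423/12500) / (-4423/1250) = 1/10 ✓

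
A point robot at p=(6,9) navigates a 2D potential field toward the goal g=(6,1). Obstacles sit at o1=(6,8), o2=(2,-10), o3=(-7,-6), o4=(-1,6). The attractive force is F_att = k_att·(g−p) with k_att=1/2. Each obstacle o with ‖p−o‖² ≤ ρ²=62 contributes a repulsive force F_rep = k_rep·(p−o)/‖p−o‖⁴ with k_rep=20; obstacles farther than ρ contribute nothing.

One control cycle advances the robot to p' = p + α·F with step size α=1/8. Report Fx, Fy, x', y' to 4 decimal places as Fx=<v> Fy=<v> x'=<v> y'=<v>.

F_att = 1/2·(g−p) = 1/2·(0,-8) = (0.0000,-4.0000)
o1: d²=1 ≤ ρ²=62; F_rep = 20·(0,1)/1² = (0.0000,20.0000)
o2: d²=377 > ρ²=62 → inactive
o3: d²=394 > ρ²=62 → inactive
o4: d²=58 ≤ ρ²=62; F_rep = 20·(7,3)/58² = (0.0416,0.0178)
F = F_att + ΣF_rep = (0.0416,16.0178)
p' = p + 1/8·F = (6.0052,11.0022)

Fx=0.0416 Fy=16.0178 x'=6.0052 y'=11.0022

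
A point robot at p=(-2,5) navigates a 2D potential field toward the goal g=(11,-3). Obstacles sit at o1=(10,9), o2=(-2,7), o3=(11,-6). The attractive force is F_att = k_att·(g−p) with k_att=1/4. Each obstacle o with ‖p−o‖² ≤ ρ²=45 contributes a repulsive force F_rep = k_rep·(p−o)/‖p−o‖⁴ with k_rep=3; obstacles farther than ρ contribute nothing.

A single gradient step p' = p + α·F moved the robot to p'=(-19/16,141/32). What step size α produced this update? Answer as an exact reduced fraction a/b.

F_att = 1/4·(g−p) = 1/4·(13,-8) = (3.2500,-2.0000)
o1: d²=160 > ρ²=45 → inactive
o2: d²=4 ≤ ρ²=45; F_rep = 3·(0,-2)/4² = (0.0000,-0.3750)
o3: d²=290 > ρ²=45 → inactive
F = F_att + ΣF_rep = (3.2500,-2.3750)
Δp = p'−p = (0.8125,-0.5938); α = Δx/Fx = (13/16) / (13/4) = 1/4
check: Δy/Fy = (-19/32) / (-19/8) = 1/4 ✓

α = 1/4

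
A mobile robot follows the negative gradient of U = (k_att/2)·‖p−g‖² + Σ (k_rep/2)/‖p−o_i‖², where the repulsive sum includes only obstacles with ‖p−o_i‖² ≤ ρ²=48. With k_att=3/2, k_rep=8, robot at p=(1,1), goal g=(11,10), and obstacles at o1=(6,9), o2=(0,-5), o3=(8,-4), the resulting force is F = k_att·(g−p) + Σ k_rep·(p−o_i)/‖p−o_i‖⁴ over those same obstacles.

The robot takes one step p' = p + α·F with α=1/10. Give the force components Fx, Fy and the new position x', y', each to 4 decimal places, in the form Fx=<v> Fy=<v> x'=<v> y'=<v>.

F_att = 3/2·(g−p) = 3/2·(10,9) = (15.0000,13.5000)
o1: d²=89 > ρ²=48 → inactive
o2: d²=37 ≤ ρ²=48; F_rep = 8·(1,6)/37² = (0.0058,0.0351)
o3: d²=74 > ρ²=48 → inactive
F = F_att + ΣF_rep = (15.0058,13.5351)
p' = p + 1/10·F = (2.5006,2.3535)

Fx=15.0058 Fy=13.5351 x'=2.5006 y'=2.3535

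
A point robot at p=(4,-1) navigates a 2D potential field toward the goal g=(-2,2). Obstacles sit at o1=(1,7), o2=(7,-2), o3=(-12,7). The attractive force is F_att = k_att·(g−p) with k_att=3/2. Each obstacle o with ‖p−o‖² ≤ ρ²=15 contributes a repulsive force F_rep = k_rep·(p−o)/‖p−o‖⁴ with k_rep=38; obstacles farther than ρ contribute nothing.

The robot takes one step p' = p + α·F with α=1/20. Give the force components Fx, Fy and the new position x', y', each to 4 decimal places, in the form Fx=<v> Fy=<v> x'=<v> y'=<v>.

F_att = 3/2·(g−p) = 3/2·(-6,3) = (-9.0000,4.5000)
o1: d²=73 > ρ²=15 → inactive
o2: d²=10 ≤ ρ²=15; F_rep = 38·(-3,1)/10² = (-1.1400,0.3800)
o3: d²=320 > ρ²=15 → inactive
F = F_att + ΣF_rep = (-10.1400,4.8800)
p' = p + 1/20·F = (3.4930,-0.7560)

Fx=-10.1400 Fy=4.8800 x'=3.4930 y'=-0.7560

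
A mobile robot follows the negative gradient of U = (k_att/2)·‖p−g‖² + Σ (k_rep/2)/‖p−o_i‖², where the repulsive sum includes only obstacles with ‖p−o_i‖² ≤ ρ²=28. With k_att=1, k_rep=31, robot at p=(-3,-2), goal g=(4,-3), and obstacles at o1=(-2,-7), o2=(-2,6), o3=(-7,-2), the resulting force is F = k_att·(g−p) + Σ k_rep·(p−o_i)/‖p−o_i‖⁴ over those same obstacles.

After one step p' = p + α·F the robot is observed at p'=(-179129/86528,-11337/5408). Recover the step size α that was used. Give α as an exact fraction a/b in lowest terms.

α = 1/8

F_att = 1·(g−p) = 1·(7,-1) = (7.0000,-1.0000)
o1: d²=26 ≤ ρ²=28; F_rep = 31·(-1,5)/26² = (-0.0459,0.2293)
o2: d²=65 > ρ²=28 → inactive
o3: d²=16 ≤ ρ²=28; F_rep = 31·(4,0)/16² = (0.4844,0.0000)
F = F_att + ΣF_rep = (7.4385,-0.7707)
Δp = p'−p = (0.9298,-0.0963); α = Δx/Fx = (80455/86528) / (80455/10816) = 1/8
check: Δy/Fy = (-521/5408) / (-521/676) = 1/8 ✓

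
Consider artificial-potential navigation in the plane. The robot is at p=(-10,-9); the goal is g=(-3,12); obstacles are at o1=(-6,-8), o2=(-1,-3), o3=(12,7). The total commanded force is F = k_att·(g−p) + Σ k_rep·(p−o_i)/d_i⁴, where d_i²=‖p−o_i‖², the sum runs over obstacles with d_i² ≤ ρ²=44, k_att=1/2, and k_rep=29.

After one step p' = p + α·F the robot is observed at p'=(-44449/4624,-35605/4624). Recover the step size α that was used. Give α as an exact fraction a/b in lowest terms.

F_att = 1/2·(g−p) = 1/2·(7,21) = (3.5000,10.5000)
o1: d²=17 ≤ ρ²=44; F_rep = 29·(-4,-1)/17² = (-0.4014,-0.1003)
o2: d²=117 > ρ²=44 → inactive
o3: d²=740 > ρ²=44 → inactive
F = F_att + ΣF_rep = (3.0986,10.3997)
Δp = p'−p = (0.3873,1.3000); α = Δx/Fx = (1791/4624) / (1791/578) = 1/8
check: Δy/Fy = (6011/4624) / (6011/578) = 1/8 ✓

α = 1/8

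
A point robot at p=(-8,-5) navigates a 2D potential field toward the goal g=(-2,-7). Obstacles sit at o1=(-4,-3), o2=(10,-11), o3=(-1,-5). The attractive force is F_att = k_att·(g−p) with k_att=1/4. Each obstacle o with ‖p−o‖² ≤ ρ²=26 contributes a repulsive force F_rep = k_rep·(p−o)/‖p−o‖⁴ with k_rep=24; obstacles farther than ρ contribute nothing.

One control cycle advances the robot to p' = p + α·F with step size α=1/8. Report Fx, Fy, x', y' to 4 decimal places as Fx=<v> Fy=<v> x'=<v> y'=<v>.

Fx=1.2600 Fy=-0.6200 x'=-7.8425 y'=-5.0775

F_att = 1/4·(g−p) = 1/4·(6,-2) = (1.5000,-0.5000)
o1: d²=20 ≤ ρ²=26; F_rep = 24·(-4,-2)/20² = (-0.2400,-0.1200)
o2: d²=360 > ρ²=26 → inactive
o3: d²=49 > ρ²=26 → inactive
F = F_att + ΣF_rep = (1.2600,-0.6200)
p' = p + 1/8·F = (-7.8425,-5.0775)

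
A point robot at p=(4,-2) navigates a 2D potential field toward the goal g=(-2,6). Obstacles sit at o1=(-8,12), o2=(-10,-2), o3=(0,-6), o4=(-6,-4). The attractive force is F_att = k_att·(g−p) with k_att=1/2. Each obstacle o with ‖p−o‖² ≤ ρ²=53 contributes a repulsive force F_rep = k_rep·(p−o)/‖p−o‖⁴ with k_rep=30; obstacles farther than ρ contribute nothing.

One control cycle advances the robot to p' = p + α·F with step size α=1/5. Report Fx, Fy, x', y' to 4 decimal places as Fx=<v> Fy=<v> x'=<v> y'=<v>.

Fx=-2.8828 Fy=4.1172 x'=3.4234 y'=-1.1766

F_att = 1/2·(g−p) = 1/2·(-6,8) = (-3.0000,4.0000)
o1: d²=340 > ρ²=53 → inactive
o2: d²=196 > ρ²=53 → inactive
o3: d²=32 ≤ ρ²=53; F_rep = 30·(4,4)/32² = (0.1172,0.1172)
o4: d²=104 > ρ²=53 → inactive
F = F_att + ΣF_rep = (-2.8828,4.1172)
p' = p + 1/5·F = (3.4234,-1.1766)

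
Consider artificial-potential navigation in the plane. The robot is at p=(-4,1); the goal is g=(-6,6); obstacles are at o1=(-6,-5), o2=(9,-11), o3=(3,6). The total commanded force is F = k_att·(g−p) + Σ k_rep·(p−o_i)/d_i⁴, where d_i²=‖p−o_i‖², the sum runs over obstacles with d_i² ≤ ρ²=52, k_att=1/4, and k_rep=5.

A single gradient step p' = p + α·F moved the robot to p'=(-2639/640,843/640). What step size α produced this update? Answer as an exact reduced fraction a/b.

α = 1/4

F_att = 1/4·(g−p) = 1/4·(-2,5) = (-0.5000,1.2500)
o1: d²=40 ≤ ρ²=52; F_rep = 5·(2,6)/40² = (0.0063,0.0187)
o2: d²=313 > ρ²=52 → inactive
o3: d²=74 > ρ²=52 → inactive
F = F_att + ΣF_rep = (-0.4938,1.2688)
Δp = p'−p = (-0.1234,0.3172); α = Δx/Fx = (-79/640) / (-79/160) = 1/4
check: Δy/Fy = (203/640) / (203/160) = 1/4 ✓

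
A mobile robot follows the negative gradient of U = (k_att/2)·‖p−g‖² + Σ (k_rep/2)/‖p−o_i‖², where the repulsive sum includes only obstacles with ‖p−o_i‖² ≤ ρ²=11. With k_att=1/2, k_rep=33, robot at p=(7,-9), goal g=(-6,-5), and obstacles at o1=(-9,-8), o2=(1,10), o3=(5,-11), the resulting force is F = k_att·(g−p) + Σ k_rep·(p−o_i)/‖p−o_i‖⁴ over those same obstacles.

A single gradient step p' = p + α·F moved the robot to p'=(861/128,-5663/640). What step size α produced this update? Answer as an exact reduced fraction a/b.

α = 1/20

F_att = 1/2·(g−p) = 1/2·(-13,4) = (-6.5000,2.0000)
o1: d²=257 > ρ²=11 → inactive
o2: d²=397 > ρ²=11 → inactive
o3: d²=8 ≤ ρ²=11; F_rep = 33·(2,2)/8² = (1.0312,1.0312)
F = F_att + ΣF_rep = (-5.4688,3.0312)
Δp = p'−p = (-0.2734,0.1516); α = Δx/Fx = (-35/128) / (-175/32) = 1/20
check: Δy/Fy = (97/640) / (97/32) = 1/20 ✓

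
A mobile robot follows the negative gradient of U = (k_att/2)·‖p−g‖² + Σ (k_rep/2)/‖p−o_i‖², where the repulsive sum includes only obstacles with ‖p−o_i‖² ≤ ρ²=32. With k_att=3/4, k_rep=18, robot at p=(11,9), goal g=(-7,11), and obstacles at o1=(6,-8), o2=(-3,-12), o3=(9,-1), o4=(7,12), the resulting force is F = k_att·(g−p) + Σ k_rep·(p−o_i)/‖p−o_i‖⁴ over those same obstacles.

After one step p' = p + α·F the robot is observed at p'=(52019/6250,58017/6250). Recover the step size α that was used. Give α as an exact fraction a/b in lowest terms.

α = 1/5

F_att = 3/4·(g−p) = 3/4·(-18,2) = (-13.5000,1.5000)
o1: d²=314 > ρ²=32 → inactive
o2: d²=637 > ρ²=32 → inactive
o3: d²=104 > ρ²=32 → inactive
o4: d²=25 ≤ ρ²=32; F_rep = 18·(4,-3)/25² = (0.1152,-0.0864)
F = F_att + ΣF_rep = (-13.3848,1.4136)
Δp = p'−p = (-2.6770,0.2827); α = Δx/Fx = (-16731/6250) / (-16731/1250) = 1/5
check: Δy/Fy = (1767/6250) / (1767/1250) = 1/5 ✓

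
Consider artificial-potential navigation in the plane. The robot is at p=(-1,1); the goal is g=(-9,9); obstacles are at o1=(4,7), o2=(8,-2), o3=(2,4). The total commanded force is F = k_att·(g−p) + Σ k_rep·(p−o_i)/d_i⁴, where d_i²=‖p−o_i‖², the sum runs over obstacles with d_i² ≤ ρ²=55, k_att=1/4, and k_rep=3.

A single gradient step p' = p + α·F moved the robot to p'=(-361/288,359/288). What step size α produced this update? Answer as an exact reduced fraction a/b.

F_att = 1/4·(g−p) = 1/4·(-8,8) = (-2.0000,2.0000)
o1: d²=61 > ρ²=55 → inactive
o2: d²=90 > ρ²=55 → inactive
o3: d²=18 ≤ ρ²=55; F_rep = 3·(-3,-3)/18² = (-0.0278,-0.0278)
F = F_att + ΣF_rep = (-2.0278,1.9722)
Δp = p'−p = (-0.2535,0.2465); α = Δx/Fx = (-73/288) / (-73/36) = 1/8
check: Δy/Fy = (71/288) / (71/36) = 1/8 ✓

α = 1/8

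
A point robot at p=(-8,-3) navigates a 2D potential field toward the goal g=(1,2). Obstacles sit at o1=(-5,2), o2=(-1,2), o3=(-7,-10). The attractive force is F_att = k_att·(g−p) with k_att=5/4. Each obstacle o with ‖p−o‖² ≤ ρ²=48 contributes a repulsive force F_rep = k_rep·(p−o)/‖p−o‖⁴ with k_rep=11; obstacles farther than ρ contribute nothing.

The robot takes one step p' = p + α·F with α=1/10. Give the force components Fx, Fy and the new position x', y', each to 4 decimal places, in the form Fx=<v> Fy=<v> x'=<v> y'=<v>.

Fx=11.2215 Fy=6.2024 x'=-6.8779 y'=-2.3798

F_att = 5/4·(g−p) = 5/4·(9,5) = (11.2500,6.2500)
o1: d²=34 ≤ ρ²=48; F_rep = 11·(-3,-5)/34² = (-0.0285,-0.0476)
o2: d²=74 > ρ²=48 → inactive
o3: d²=50 > ρ²=48 → inactive
F = F_att + ΣF_rep = (11.2215,6.2024)
p' = p + 1/10·F = (-6.8779,-2.3798)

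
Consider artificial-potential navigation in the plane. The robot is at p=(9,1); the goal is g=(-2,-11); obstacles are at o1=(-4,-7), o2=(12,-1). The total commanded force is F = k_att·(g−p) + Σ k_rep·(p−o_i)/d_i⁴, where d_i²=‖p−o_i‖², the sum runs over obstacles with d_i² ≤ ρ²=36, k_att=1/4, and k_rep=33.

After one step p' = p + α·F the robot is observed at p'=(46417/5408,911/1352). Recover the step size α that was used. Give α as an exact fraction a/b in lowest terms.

F_att = 1/4·(g−p) = 1/4·(-11,-12) = (-2.7500,-3.0000)
o1: d²=233 > ρ²=36 → inactive
o2: d²=13 ≤ ρ²=36; F_rep = 33·(-3,2)/13² = (-0.5858,0.3905)
F = F_att + ΣF_rep = (-3.3358,-2.6095)
Δp = p'−p = (-0.4170,-0.3262); α = Δx/Fx = (-2255/5408) / (-2255/676) = 1/8
check: Δy/Fy = (-441/1352) / (-441/169) = 1/8 ✓

α = 1/8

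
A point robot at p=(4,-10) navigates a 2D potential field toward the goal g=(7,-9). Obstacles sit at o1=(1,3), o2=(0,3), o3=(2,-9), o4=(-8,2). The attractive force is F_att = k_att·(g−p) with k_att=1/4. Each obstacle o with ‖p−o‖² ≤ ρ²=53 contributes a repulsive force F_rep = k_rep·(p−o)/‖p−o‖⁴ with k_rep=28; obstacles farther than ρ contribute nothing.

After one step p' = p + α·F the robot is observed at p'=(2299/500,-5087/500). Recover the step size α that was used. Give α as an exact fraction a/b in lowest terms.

α = 1/5

F_att = 1/4·(g−p) = 1/4·(3,1) = (0.7500,0.2500)
o1: d²=178 > ρ²=53 → inactive
o2: d²=185 > ρ²=53 → inactive
o3: d²=5 ≤ ρ²=53; F_rep = 28·(2,-1)/5² = (2.2400,-1.1200)
o4: d²=288 > ρ²=53 → inactive
F = F_att + ΣF_rep = (2.9900,-0.8700)
Δp = p'−p = (0.5980,-0.1740); α = Δx/Fx = (299/500) / (299/100) = 1/5
check: Δy/Fy = (-87/500) / (-87/100) = 1/5 ✓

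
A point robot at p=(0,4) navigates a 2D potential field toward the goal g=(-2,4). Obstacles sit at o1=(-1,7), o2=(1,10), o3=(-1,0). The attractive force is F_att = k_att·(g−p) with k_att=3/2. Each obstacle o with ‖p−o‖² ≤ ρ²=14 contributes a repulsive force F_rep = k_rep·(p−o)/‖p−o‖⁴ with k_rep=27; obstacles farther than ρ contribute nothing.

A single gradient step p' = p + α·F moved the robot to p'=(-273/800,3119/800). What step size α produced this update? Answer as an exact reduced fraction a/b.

α = 1/8

F_att = 3/2·(g−p) = 3/2·(-2,0) = (-3.0000,0.0000)
o1: d²=10 ≤ ρ²=14; F_rep = 27·(1,-3)/10² = (0.2700,-0.8100)
o2: d²=37 > ρ²=14 → inactive
o3: d²=17 > ρ²=14 → inactive
F = F_att + ΣF_rep = (-2.7300,-0.8100)
Δp = p'−p = (-0.3412,-0.1013); α = Δx/Fx = (-273/800) / (-273/100) = 1/8
check: Δy/Fy = (-81/800) / (-81/100) = 1/8 ✓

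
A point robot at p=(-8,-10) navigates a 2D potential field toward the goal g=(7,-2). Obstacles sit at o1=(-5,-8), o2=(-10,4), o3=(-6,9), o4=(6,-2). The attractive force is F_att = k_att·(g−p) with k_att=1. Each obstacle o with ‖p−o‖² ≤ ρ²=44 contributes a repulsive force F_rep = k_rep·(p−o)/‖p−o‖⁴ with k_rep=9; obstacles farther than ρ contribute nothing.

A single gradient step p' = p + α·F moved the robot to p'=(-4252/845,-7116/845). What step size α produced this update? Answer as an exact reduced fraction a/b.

α = 1/5

F_att = 1·(g−p) = 1·(15,8) = (15.0000,8.0000)
o1: d²=13 ≤ ρ²=44; F_rep = 9·(-3,-2)/13² = (-0.1598,-0.1065)
o2: d²=200 > ρ²=44 → inactive
o3: d²=365 > ρ²=44 → inactive
o4: d²=260 > ρ²=44 → inactive
F = F_att + ΣF_rep = (14.8402,7.8935)
Δp = p'−p = (2.9680,1.5787); α = Δx/Fx = (2508/845) / (2508/169) = 1/5
check: Δy/Fy = (1334/845) / (1334/169) = 1/5 ✓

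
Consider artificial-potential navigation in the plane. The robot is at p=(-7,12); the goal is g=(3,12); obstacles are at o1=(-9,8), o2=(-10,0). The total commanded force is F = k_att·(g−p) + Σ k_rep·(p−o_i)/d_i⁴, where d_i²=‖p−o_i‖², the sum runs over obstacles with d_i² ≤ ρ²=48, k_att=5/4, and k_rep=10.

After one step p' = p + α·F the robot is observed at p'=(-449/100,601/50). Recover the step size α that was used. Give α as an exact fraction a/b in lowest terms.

F_att = 5/4·(g−p) = 5/4·(10,0) = (12.5000,0.0000)
o1: d²=20 ≤ ρ²=48; F_rep = 10·(2,4)/20² = (0.0500,0.1000)
o2: d²=153 > ρ²=48 → inactive
F = F_att + ΣF_rep = (12.5500,0.1000)
Δp = p'−p = (2.5100,0.0200); α = Δx/Fx = (251/100) / (251/20) = 1/5
check: Δy/Fy = (1/50) / (1/10) = 1/5 ✓

α = 1/5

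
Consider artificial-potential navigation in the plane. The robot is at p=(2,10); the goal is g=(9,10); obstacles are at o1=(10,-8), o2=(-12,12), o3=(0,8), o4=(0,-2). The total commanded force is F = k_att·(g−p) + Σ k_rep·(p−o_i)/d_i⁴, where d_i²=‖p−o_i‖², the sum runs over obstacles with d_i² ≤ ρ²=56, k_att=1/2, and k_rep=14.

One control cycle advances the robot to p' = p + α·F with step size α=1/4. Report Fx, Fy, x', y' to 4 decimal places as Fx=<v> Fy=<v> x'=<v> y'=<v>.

F_att = 1/2·(g−p) = 1/2·(7,0) = (3.5000,0.0000)
o1: d²=388 > ρ²=56 → inactive
o2: d²=200 > ρ²=56 → inactive
o3: d²=8 ≤ ρ²=56; F_rep = 14·(2,2)/8² = (0.4375,0.4375)
o4: d²=148 > ρ²=56 → inactive
F = F_att + ΣF_rep = (3.9375,0.4375)
p' = p + 1/4·F = (2.9844,10.1094)

Fx=3.9375 Fy=0.4375 x'=2.9844 y'=10.1094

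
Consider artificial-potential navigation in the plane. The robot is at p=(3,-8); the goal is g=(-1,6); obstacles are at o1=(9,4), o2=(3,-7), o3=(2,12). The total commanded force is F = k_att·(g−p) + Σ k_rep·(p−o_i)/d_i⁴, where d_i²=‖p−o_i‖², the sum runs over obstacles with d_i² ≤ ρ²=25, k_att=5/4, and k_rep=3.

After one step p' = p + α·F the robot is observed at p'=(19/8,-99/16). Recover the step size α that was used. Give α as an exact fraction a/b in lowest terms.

α = 1/8

F_att = 5/4·(g−p) = 5/4·(-4,14) = (-5.0000,17.5000)
o1: d²=180 > ρ²=25 → inactive
o2: d²=1 ≤ ρ²=25; F_rep = 3·(0,-1)/1² = (0.0000,-3.0000)
o3: d²=401 > ρ²=25 → inactive
F = F_att + ΣF_rep = (-5.0000,14.5000)
Δp = p'−p = (-0.6250,1.8125); α = Δx/Fx = (-5/8) / (-5) = 1/8
check: Δy/Fy = (29/16) / (29/2) = 1/8 ✓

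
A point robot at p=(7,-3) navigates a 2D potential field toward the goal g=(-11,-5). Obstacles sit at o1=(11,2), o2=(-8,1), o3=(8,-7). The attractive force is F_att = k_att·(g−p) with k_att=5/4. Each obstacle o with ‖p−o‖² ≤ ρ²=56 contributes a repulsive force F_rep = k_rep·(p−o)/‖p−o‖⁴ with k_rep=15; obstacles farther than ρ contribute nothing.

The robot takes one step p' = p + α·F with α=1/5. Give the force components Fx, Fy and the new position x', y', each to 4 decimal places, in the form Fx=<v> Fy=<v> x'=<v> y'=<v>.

F_att = 5/4·(g−p) = 5/4·(-18,-2) = (-22.5000,-2.5000)
o1: d²=41 ≤ ρ²=56; F_rep = 15·(-4,-5)/41² = (-0.0357,-0.0446)
o2: d²=241 > ρ²=56 → inactive
o3: d²=17 ≤ ρ²=56; F_rep = 15·(-1,4)/17² = (-0.0519,0.2076)
F = F_att + ΣF_rep = (-22.5876,-2.3370)
p' = p + 1/5·F = (2.4825,-3.4674)

Fx=-22.5876 Fy=-2.3370 x'=2.4825 y'=-3.4674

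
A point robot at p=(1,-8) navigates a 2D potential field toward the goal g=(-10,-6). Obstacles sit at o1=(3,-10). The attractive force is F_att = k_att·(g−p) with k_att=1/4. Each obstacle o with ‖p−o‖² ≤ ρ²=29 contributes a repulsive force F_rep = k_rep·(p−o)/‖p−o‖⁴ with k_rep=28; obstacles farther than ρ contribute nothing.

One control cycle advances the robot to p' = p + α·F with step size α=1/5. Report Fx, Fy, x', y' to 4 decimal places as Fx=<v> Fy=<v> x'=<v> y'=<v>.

Fx=-3.6250 Fy=1.3750 x'=0.2750 y'=-7.7250

F_att = 1/4·(g−p) = 1/4·(-11,2) = (-2.7500,0.5000)
o1: d²=8 ≤ ρ²=29; F_rep = 28·(-2,2)/8² = (-0.8750,0.8750)
F = F_att + ΣF_rep = (-3.6250,1.3750)
p' = p + 1/5·F = (0.2750,-7.7250)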